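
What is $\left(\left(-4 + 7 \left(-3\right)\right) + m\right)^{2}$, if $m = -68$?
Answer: $8649$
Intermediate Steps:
$\left(\left(-4 + 7 \left(-3\right)\right) + m\right)^{2} = \left(\left(-4 + 7 \left(-3\right)\right) - 68\right)^{2} = \left(\left(-4 - 21\right) - 68\right)^{2} = \left(-25 - 68\right)^{2} = \left(-93\right)^{2} = 8649$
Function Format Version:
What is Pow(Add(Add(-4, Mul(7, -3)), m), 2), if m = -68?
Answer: 8649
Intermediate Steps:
Pow(Add(Add(-4, Mul(7, -3)), m), 2) = Pow(Add(Add(-4, Mul(7, -3)), -68), 2) = Pow(Add(Add(-4, -21), -68), 2) = Pow(Add(-25, -68), 2) = Pow(-93, 2) = 8649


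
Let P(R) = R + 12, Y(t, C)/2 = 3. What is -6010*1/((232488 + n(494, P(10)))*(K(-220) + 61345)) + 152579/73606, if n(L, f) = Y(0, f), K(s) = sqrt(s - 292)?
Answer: 66747473319812700631/32199814652820516234 + 48080*I*sqrt(2)/437461819047639 ≈ 2.0729 + 1.5543e-10*I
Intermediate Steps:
Y(t, C) = 6 (Y(t, C) = 2*3 = 6)
K(s) = sqrt(-292 + s)
P(R) = 12 + R
n(L, f) = 6
-6010*1/((232488 + n(494, P(10)))*(K(-220) + 61345)) + 152579/73606 = -6010*1/((232488 + 6)*(sqrt(-292 - 220) + 61345)) + 152579/73606 = -6010*1/(232494*(sqrt(-512) + 61345)) + 152579*(1/73606) = -6010*1/(232494*(16*I*sqrt(2) + 61345)) + 152579/73606 = -6010*1/(232494*(61345 + 16*I*sqrt(2))) + 152579/73606 = -6010/(14262344430 + 3719904*I*sqrt(2)) + 152579/73606 = 152579/73606 - 6010/(14262344430 + 3719904*I*sqrt(2))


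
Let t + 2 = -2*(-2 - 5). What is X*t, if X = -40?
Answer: -480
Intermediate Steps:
t = 12 (t = -2 - 2*(-2 - 5) = -2 - 2*(-7) = -2 + 14 = 12)
X*t = -40*12 = -480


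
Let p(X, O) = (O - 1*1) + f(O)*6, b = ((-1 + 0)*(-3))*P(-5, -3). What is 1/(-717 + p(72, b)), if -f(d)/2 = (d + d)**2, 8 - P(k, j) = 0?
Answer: -1/28342 ≈ -3.5283e-5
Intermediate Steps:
P(k, j) = 8 (P(k, j) = 8 - 1*0 = 8 + 0 = 8)
f(d) = -8*d**2 (f(d) = -2*(d + d)**2 = -2*4*d**2 = -8*d**2)
b = 24 (b = ((-1 + 0)*(-3))*8 = -1*(-3)*8 = 3*8 = 24)
p(X, O) = -1 + O - 48*O**2 (p(X, O) = (O - 1*1) - 8*O**2*6 = (O - 1) - 48*O**2 = (-1 + O) - 48*O**2 = -1 + O - 48*O**2)
1/(-717 + p(72, b)) = 1/(-717 + (-1 + 24 - 48*24**2)) = 1/(-717 + (-1 + 24 - 48*576)) = 1/(-717 + (-1 + 24 - 27648)) = 1/(-717 - 27625) = 1/(-28342) = -1/28342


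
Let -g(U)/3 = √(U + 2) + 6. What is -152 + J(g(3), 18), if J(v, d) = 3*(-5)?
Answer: -167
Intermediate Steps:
g(U) = -18 - 3*√(2 + U) (g(U) = -3*(√(U + 2) + 6) = -3*(√(2 + U) + 6) = -3*(6 + √(2 + U)) = -18 - 3*√(2 + U))
J(v, d) = -15
-152 + J(g(3), 18) = -152 - 15 = -167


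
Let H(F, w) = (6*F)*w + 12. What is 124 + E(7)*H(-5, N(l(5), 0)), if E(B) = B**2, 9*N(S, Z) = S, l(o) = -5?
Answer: 4586/3 ≈ 1528.7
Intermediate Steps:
N(S, Z) = S/9
H(F, w) = 12 + 6*F*w (H(F, w) = 6*F*w + 12 = 12 + 6*F*w)
124 + E(7)*H(-5, N(l(5), 0)) = 124 + 7**2*(12 + 6*(-5)*((1/9)*(-5))) = 124 + 49*(12 + 6*(-5)*(-5/9)) = 124 + 49*(12 + 50/3) = 124 + 49*(86/3) = 124 + 4214/3 = 4586/3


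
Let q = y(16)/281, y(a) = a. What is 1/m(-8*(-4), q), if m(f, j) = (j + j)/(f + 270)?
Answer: 42431/16 ≈ 2651.9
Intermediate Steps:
q = 16/281 ≈ 0.056939
m(f, j) = 2*j/(270 + f) (m(f, j) = (2*j)/(270 + f) = 2*j/(270 + f))
1/m(-8*(-4), q) = 1/(2*(16/281)/(270 - 8*(-4))) = 1/(2*(16/281)/(270 + 32)) = 1/(2*(16/281)/302) = 1/(2*(16/281)*(1/302)) = 1/(16/42431) = 42431/16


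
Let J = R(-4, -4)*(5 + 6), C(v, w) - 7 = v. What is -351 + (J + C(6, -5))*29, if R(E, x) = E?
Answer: -1250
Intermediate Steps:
C(v, w) = 7 + v
J = -44 (J = -4*(5 + 6) = -4*11 = -44)
-351 + (J + C(6, -5))*29 = -351 + (-44 + (7 + 6))*29 = -351 + (-44 + 13)*29 = -351 - 31*29 = -351 - 899 = -1250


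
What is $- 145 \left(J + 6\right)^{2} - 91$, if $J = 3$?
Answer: $-11836$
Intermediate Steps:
$- 145 \left(J + 6\right)^{2} - 91 = - 145 \left(3 + 6\right)^{2} - 91 = - 145 \cdot 9^{2} - 91 = \left(-145\right) 81 - 91 = -11745 - 91 = -11836$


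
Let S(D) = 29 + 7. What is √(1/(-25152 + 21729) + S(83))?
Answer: √421806021/3423 ≈ 6.0000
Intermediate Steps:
S(D) = 36
√(1/(-25152 + 21729) + S(83)) = √(1/(-25152 + 21729) + 36) = √(1/(-3423) + 36) = √(-1/3423 + 36) = √(123227/3423) = √421806021/3423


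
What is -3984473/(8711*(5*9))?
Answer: -3984473/391995 ≈ -10.165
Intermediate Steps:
-3984473/(8711*(5*9)) = -3984473/(8711*45) = -3984473/391995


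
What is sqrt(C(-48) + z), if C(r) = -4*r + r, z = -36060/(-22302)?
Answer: sqrt(223539554)/1239 ≈ 12.067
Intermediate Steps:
z = 6010/3717 (z = -36060*(-1/22302) = 6010/3717 ≈ 1.6169)
C(r) = -3*r
sqrt(C(-48) + z) = sqrt(-3*(-48) + 6010/3717) = sqrt(144 + 6010/3717) = sqrt(541258/3717) = sqrt(223539554)/1239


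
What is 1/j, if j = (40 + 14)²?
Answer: 1/2916 ≈ 0.00034294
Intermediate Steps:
j = 2916 (j = 54² = 2916)
1/j = 1/2916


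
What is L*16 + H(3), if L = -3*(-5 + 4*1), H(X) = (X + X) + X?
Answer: 57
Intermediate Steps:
H(X) = 3*X (H(X) = 2*X + X = 3*X)
L = 3 (L = -3*(-5 + 4) = -3*(-1) = 3)
L*16 + H(3) = 3*16 + 3*3 = 48 + 9 = 57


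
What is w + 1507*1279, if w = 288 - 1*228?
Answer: 1927513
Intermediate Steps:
w = 60 (w = 288 - 228 = 60)
w + 1507*1279 = 60 + 1507*1279 = 60 + 1927453 = 1927513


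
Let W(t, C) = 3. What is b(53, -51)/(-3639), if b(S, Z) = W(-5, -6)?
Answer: -1/1213 ≈ -0.00082440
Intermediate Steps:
b(S, Z) = 3
b(53, -51)/(-3639) = 3/(-3639) = 3*(-1/3639) = -1/1213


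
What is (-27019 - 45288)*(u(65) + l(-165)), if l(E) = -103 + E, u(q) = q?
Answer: 14678321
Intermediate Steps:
(-27019 - 45288)*(u(65) + l(-165)) = (-27019 - 45288)*(65 + (-103 - 165)) = -72307*(65 - 268) = -72307*(-203) = 14678321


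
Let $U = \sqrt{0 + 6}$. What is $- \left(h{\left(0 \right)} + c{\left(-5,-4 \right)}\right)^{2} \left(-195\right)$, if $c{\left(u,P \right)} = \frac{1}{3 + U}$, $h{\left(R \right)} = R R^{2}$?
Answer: $\frac{195}{\left(3 + \sqrt{6}\right)^{2}} \approx 6.5663$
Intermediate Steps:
$U = \sqrt{6} \approx 2.4495$
$h{\left(R \right)} = R^{3}$
$c{\left(u,P \right)} = \frac{1}{3 + \sqrt{6}}$
$- \left(h{\left(0 \right)} + c{\left(-5,-4 \right)}\right)^{2} \left(-195\right) = - \left(0^{3} + \left(1 - \frac{\sqrt{6}}{3}\right)\right)^{2} \left(-195\right) = - \left(0 + \left(1 - \frac{\sqrt{6}}{3}\right)\right)^{2} \left(-195\right) = - \left(1 - \frac{\sqrt{6}}{3}\right)^{2} \left(-195\right) = - \left(-195\right) \left(1 - \frac{\sqrt{6}}{3}\right)^{2} = 195 \left(1 - \frac{\sqrt{6}}{3}\right)^{2}$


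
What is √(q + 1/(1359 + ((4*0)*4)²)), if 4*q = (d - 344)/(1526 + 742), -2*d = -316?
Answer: I*√28621446/38052 ≈ 0.14059*I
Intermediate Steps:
d = 158 (d = -½*(-316) = 158)
q = -31/1512 (q = ((158 - 344)/(1526 + 742))/4 = (-186/2268)/4 = (-186*1/2268)/4 = (¼)*(-31/378) = -31/1512 ≈ -0.020503)
√(q + 1/(1359 + ((4*0)*4)²)) = √(-31/1512 + 1/(1359 + ((4*0)*4)²)) = √(-31/1512 + 1/(1359 + (0*4)²)) = √(-31/1512 + 1/(1359 + 0²)) = √(-31/1512 + 1/(1359 + 0)) = √(-31/1512 + 1/1359) = √(-4513/228312) = I*√28621446/38052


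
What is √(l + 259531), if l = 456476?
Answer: √716007 ≈ 846.17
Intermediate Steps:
√(l + 259531) = √(456476 + 259531) = √716007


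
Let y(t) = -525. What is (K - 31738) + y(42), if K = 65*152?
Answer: -22383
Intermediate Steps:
K = 9880
(K - 31738) + y(42) = (9880 - 31738) - 525 = -21858 - 525 = -22383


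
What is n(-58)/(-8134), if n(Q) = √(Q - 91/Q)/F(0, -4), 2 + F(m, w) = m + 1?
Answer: I*√189834/471772 ≈ 0.00092354*I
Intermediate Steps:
F(m, w) = -1 + m (F(m, w) = -2 + (m + 1) = -2 + (1 + m) = -1 + m)
n(Q) = -√(Q - 91/Q) (n(Q) = √(Q - 91/Q)/(-1 + 0) = √(Q - 91/Q)/(-1) = √(Q - 91/Q)*(-1) = -√(Q - 91/Q))
n(-58)/(-8134) = -√(-58 - 91/(-58))/(-8134) = -√(-58 - 91*(-1/58))*(-1/8134) = -√(-58 + 91/58)*(-1/8134) = -√(-3273/58)*(-1/8134) = -I*√189834/58*(-1/8134) = I*√189834/471772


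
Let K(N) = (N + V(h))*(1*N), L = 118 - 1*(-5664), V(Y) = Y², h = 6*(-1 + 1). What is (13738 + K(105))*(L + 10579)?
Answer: 405147443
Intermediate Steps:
h = 0 (h = 6*0 = 0)
L = 5782 (L = 118 + 5664 = 5782)
K(N) = N² (K(N) = (N + 0²)*(1*N) = (N + 0)*N = N*N = N²)
(13738 + K(105))*(L + 10579) = (13738 + 105²)*(5782 + 10579) = (13738 + 11025)*16361 = 24763*16361 = 405147443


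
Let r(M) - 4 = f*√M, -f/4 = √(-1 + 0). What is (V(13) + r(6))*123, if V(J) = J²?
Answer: 21279 - 492*I*√6 ≈ 21279.0 - 1205.1*I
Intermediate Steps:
f = -4*I (f = -4*√(-1 + 0) = -4*I ≈ -4.0*I)
r(M) = 4 - 4*I*√M (r(M) = 4 + (-4*I)*√M = 4 - 4*I*√M)
(V(13) + r(6))*123 = (13² + (4 - 4*I*√6))*123 = (169 + (4 - 4*I*√6))*123 = (173 - 4*I*√6)*123 = 21279 - 492*I*√6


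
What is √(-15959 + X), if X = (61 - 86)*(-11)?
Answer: 2*I*√3921 ≈ 125.24*I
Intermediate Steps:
X = 275 (X = -25*(-11) = 275)
√(-15959 + X) = √(-15959 + 275) = √(-15684) = 2*I*√3921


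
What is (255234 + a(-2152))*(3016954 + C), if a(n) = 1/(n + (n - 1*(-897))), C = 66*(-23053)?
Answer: 1300421973815072/3407 ≈ 3.8169e+11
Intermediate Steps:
C = -1521498
a(n) = 1/(897 + 2*n) (a(n) = 1/(n + (n + 897)) = 1/(n + (897 + n)) = 1/(897 + 2*n))
(255234 + a(-2152))*(3016954 + C) = (255234 + 1/(897 + 2*(-2152)))*(3016954 - 1521498) = (255234 + 1/(897 - 4304))*1495456 = (255234 + 1/(-3407))*1495456 = (255234 - 1/3407)*1495456 = (869582237/3407)*1495456 = 1300421973815072/3407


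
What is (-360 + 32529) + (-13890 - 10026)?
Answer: 8253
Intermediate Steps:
(-360 + 32529) + (-13890 - 10026) = 32169 - 23916 = 8253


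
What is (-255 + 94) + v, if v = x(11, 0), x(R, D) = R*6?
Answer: -95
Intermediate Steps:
x(R, D) = 6*R
v = 66 (v = 6*11 = 66)
(-255 + 94) + v = (-255 + 94) + 66 = -161 + 66 = -95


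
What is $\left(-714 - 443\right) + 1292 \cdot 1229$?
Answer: $1586711$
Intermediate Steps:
$\left(-714 - 443\right) + 1292 \cdot 1229 = \left(-714 - 443\right) + 1587868 = -1157 + 1587868 = 1586711$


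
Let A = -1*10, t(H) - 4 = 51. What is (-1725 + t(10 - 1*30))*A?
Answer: 16700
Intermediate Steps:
t(H) = 55 (t(H) = 4 + 51 = 55)
A = -10
(-1725 + t(10 - 1*30))*A = (-1725 + 55)*(-10) = -1670*(-10) = 16700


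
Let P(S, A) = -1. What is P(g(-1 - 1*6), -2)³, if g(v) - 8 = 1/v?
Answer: -1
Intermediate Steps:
g(v) = 8 + 1/v
P(g(-1 - 1*6), -2)³ = (-1)³ = -1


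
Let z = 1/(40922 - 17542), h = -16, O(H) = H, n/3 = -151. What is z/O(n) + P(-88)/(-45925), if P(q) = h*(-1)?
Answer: -202999/582512700 ≈ -0.00034849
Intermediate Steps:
n = -453 (n = 3*(-151) = -453)
z = 1/23380 ≈ 4.2772e-5
P(q) = 16 (P(q) = -16*(-1) = 16)
z/O(n) + P(-88)/(-45925) = (1/23380)/(-453) + 16/(-45925) = (1/23380)*(-1/453) + 16*(-1/45925) = -1/10591140 - 16/45925 = -202999/582512700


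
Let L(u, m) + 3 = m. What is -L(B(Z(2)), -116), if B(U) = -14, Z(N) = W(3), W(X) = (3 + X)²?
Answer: 119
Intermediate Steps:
Z(N) = 36 (Z(N) = (3 + 3)² = 6² = 36)
L(u, m) = -3 + m
-L(B(Z(2)), -116) = -(-3 - 116) = -1*(-119) = 119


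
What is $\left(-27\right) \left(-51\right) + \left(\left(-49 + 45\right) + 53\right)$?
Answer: $1426$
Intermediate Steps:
$\left(-27\right) \left(-51\right) + \left(\left(-49 + 45\right) + 53\right) = 1377 + \left(-4 + 53\right) = 1377 + 49 = 1426$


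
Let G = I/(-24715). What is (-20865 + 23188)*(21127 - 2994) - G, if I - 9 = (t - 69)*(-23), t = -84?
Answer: 1041068935213/24715 ≈ 4.2123e+7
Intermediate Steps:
I = 3528 (I = 9 + (-84 - 69)*(-23) = 9 - 153*(-23) = 9 + 3519 = 3528)
G = -3528/24715 (G = 3528/(-24715) = 3528*(-1/24715) = -3528/24715 ≈ -0.14275)
(-20865 + 23188)*(21127 - 2994) - G = (-20865 + 23188)*(21127 - 2994) - 1*(-3528/24715) = 2323*18133 + 3528/24715 = 42122959 + 3528/24715 = 1041068935213/24715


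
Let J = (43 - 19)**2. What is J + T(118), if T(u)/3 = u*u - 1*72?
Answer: 42132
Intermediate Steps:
T(u) = -216 + 3*u**2 (T(u) = 3*(u*u - 1*72) = 3*(u**2 - 72) = 3*(-72 + u**2) = -216 + 3*u**2)
J = 576 (J = 24**2 = 576)
J + T(118) = 576 + (-216 + 3*118**2) = 576 + (-216 + 3*13924) = 576 + (-216 + 41772) = 576 + 41556 = 42132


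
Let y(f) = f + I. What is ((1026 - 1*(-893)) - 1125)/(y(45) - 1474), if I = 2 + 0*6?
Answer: -794/1427 ≈ -0.55641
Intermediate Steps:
I = 2 (I = 2 + 0 = 2)
y(f) = 2 + f (y(f) = f + 2 = 2 + f)
((1026 - 1*(-893)) - 1125)/(y(45) - 1474) = ((1026 - 1*(-893)) - 1125)/((2 + 45) - 1474) = ((1026 + 893) - 1125)/(47 - 1474) = (1919 - 1125)/(-1427) = 794*(-1/1427) = -794/1427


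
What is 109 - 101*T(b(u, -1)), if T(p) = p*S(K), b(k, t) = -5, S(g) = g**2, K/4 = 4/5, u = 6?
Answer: 26401/5 ≈ 5280.2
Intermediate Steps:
K = 16/5 (K = 4*(4/5) = 16/5 ≈ 3.2000)
T(p) = 256*p/25 (T(p) = p*(16/5)**2 = p*(256/25) = 256*p/25)
109 - 101*T(b(u, -1)) = 109 - 25856*(-5)/25 = 109 - 101*(-256/5) = 109 + 25856/5 = 26401/5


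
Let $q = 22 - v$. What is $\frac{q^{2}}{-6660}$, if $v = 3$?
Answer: $- \frac{361}{6660} \approx -0.054204$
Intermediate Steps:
$q = 19$ ($q = 22 - 3 = 19$)
$\frac{q^{2}}{-6660} = \frac{19^{2}}{-6660} = 361 \left(- \frac{1}{6660}\right) = - \frac{361}{6660}$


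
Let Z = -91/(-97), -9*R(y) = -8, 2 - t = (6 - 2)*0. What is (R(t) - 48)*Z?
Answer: -38584/873 ≈ -44.197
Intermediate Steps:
t = 2 (t = 2 - (6 - 2)*0 = 2 - 4*0 = 2 - 1*0 = 2 + 0 = 2)
R(y) = 8/9 (R(y) = -⅑*(-8) = 8/9)
Z = 91/97 (Z = -91*(-1/97) = 91/97 ≈ 0.93814)
(R(t) - 48)*Z = (8/9 - 48)*(91/97) = -424/9*91/97 = -38584/873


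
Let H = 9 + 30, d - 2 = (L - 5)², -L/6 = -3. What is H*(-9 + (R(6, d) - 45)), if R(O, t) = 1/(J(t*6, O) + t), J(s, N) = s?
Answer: -840281/399 ≈ -2106.0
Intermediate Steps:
L = 18 (L = -6*(-3) = 18)
d = 171 (d = 2 + (18 - 5)² = 2 + 13² = 2 + 169 = 171)
R(O, t) = 1/(7*t) (R(O, t) = 1/(t*6 + t) = 1/(6*t + t) = 1/(7*t))
H = 39
H*(-9 + (R(6, d) - 45)) = 39*(-9 + ((⅐)/171 - 45)) = 39*(-9 + ((⅐)*(1/171) - 45)) = 39*(-9 + (1/1197 - 45)) = 39*(-9 - 53864/1197) = 39*(-64637/1197) = -840281/399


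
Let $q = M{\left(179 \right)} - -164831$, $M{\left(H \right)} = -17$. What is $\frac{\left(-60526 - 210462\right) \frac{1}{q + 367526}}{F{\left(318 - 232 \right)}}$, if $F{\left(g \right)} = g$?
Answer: $- \frac{67747}{11445310} \approx -0.0059192$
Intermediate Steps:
$q = 164814$ ($q = -17 - -164831 = -17 + 164831 = 164814$)
$\frac{\left(-60526 - 210462\right) \frac{1}{q + 367526}}{F{\left(318 - 232 \right)}} = \frac{\left(-60526 - 210462\right) \frac{1}{164814 + 367526}}{318 - 232} = \frac{\left(-270988\right) \frac{1}{532340}}{86} = \left(-270988\right) \frac{1}{532340} \cdot \frac{1}{86} = \left(- \frac{67747}{133085}\right) \frac{1}{86} = - \frac{67747}{11445310}$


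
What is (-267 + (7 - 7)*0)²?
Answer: 71289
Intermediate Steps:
(-267 + (7 - 7)*0)² = (-267 + 0*0)² = (-267 + 0)² = (-267)² = 71289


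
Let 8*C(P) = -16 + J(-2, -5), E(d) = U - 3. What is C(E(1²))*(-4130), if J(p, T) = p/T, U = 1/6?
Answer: 16107/2 ≈ 8053.5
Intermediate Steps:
U = ⅙ ≈ 0.16667
E(d) = -17/6 (E(d) = ⅙ - 3 = -17/6)
C(P) = -39/20 (C(P) = (-16 - 2/(-5))/8 = (-16 - 2*(-⅕))/8 = (-16 + ⅖)/8 = (⅛)*(-78/5) = -39/20)
C(E(1²))*(-4130) = -39/20*(-4130) = 16107/2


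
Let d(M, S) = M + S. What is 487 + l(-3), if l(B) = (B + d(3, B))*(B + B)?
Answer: 505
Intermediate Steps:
l(B) = 2*B*(3 + 2*B) (l(B) = (B + (3 + B))*(B + B) = (3 + 2*B)*(2*B) = 2*B*(3 + 2*B))
487 + l(-3) = 487 + 2*(-3)*(3 + 2*(-3)) = 487 + 2*(-3)*(3 - 6) = 487 + 2*(-3)*(-3) = 487 + 18 = 505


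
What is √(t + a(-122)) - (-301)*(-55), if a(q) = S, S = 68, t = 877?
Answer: -16555 + 3*√105 ≈ -16524.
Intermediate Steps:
a(q) = 68
√(t + a(-122)) - (-301)*(-55) = √(877 + 68) - (-301)*(-55) = √945 - 1*16555 = 3*√105 - 16555 = -16555 + 3*√105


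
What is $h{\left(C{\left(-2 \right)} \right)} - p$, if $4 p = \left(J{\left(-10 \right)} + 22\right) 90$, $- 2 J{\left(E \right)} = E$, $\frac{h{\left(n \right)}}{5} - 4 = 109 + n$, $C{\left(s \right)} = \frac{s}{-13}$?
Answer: $- \frac{1085}{26} \approx -41.731$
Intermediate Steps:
$C{\left(s \right)} = - \frac{s}{13}$ ($C{\left(s \right)} = s \left(- \frac{1}{13}\right) = - \frac{s}{13}$)
$h{\left(n \right)} = 565 + 5 n$ ($h{\left(n \right)} = 20 + 5 \left(109 + n\right) = 20 + \left(545 + 5 n\right) = 565 + 5 n$)
$J{\left(E \right)} = - \frac{E}{2}$
$p = \frac{1215}{2}$ ($p = \frac{\left(\left(- \frac{1}{2}\right) \left(-10\right) + 22\right) 90}{4} = \frac{\left(5 + 22\right) 90}{4} = \frac{27 \cdot 90}{4} = \frac{1}{4} \cdot 2430 = \frac{1215}{2} \approx 607.5$)
$h{\left(C{\left(-2 \right)} \right)} - p = \left(565 + 5 \left(\left(- \frac{1}{13}\right) \left(-2\right)\right)\right) - \frac{1215}{2} = \left(565 + 5 \cdot \frac{2}{13}\right) - \frac{1215}{2} = \left(565 + \frac{10}{13}\right) - \frac{1215}{2} = \frac{7355}{13} - \frac{1215}{2} = - \frac{1085}{26}$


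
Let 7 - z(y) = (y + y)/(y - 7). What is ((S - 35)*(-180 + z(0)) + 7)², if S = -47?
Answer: 201441249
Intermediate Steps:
z(y) = 7 - 2*y/(-7 + y) (z(y) = 7 - (y + y)/(y - 7) = 7 - 2*y/(-7 + y))
((S - 35)*(-180 + z(0)) + 7)² = ((-47 - 35)*(-180 + (-49 + 5*0)/(-7 + 0)) + 7)² = (-82*(-180 + (-49 + 0)/(-7)) + 7)² = (-82*(-180 - ⅐*(-49)) + 7)² = (-82*(-180 + 7) + 7)² = (-82*(-173) + 7)² = (14186 + 7)² = 14193² = 201441249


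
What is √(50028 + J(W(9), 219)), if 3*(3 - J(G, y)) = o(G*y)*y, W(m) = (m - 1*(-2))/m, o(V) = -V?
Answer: 2*√156534/3 ≈ 263.76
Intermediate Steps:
W(m) = (2 + m)/m (W(m) = (m + 2)/m = (2 + m)/m)
J(G, y) = 3 + G*y²/3 (J(G, y) = 3 - (-G*y)*y/3 = 3 - (-1)*G*y²/3 = 3 + G*y²/3)
√(50028 + J(W(9), 219)) = √(50028 + (3 + (⅓)*((2 + 9)/9)*219²)) = √(50028 + (3 + (⅓)*((⅑)*11)*47961)) = √(50028 + (3 + (⅓)*(11/9)*47961)) = √(50028 + (3 + 58619/3)) = √(50028 + 58628/3) = √(208712/3) = 2*√156534/3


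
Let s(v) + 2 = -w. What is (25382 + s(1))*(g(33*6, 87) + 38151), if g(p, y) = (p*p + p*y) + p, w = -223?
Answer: 2426626737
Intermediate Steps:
s(v) = 221 (s(v) = -2 - 1*(-223) = -2 + 223 = 221)
g(p, y) = p + p**2 + p*y (g(p, y) = (p**2 + p*y) + p = p + p**2 + p*y)
(25382 + s(1))*(g(33*6, 87) + 38151) = (25382 + 221)*((33*6)*(1 + 33*6 + 87) + 38151) = 25603*(198*(1 + 198 + 87) + 38151) = 25603*(198*286 + 38151) = 25603*(56628 + 38151) = 25603*94779 = 2426626737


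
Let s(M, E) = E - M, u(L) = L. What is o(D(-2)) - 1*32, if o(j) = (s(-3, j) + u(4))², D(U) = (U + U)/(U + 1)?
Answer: 89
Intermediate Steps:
D(U) = 2*U/(1 + U) (D(U) = (2*U)/(1 + U) = 2*U/(1 + U))
o(j) = (7 + j)² (o(j) = ((j - 1*(-3)) + 4)² = ((j + 3) + 4)² = ((3 + j) + 4)² = (7 + j)²)
o(D(-2)) - 1*32 = (7 + 2*(-2)/(1 - 2))² - 1*32 = (7 + 2*(-2)/(-1))² - 32 = (7 + 2*(-2)*(-1))² - 32 = (7 + 4)² - 32 = 11² - 32 = 121 - 32 = 89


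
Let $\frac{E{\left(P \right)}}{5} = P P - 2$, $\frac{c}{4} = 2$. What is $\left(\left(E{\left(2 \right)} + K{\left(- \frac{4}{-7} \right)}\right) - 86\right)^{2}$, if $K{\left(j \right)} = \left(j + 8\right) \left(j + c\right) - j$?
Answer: $\frac{23104}{2401} \approx 9.6227$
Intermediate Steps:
$c = 8$ ($c = 4 \cdot 2 = 8$)
$E{\left(P \right)} = -10 + 5 P^{2}$ ($E{\left(P \right)} = 5 \left(P P - 2\right) = 5 \left(P^{2} - 2\right) = 5 \left(-2 + P^{2}\right) = -10 + 5 P^{2}$)
$K{\left(j \right)} = \left(8 + j\right)^{2} - j$ ($K{\left(j \right)} = \left(j + 8\right) \left(j + 8\right) - j = \left(8 + j\right) \left(8 + j\right) - j = \left(8 + j\right)^{2} - j$)
$\left(\left(E{\left(2 \right)} + K{\left(- \frac{4}{-7} \right)}\right) - 86\right)^{2} = \left(\left(\left(-10 + 5 \cdot 2^{2}\right) + \left(64 + \left(- \frac{4}{-7}\right)^{2} + 15 \left(- \frac{4}{-7}\right)\right)\right) - 86\right)^{2} = \left(\left(\left(-10 + 5 \cdot 4\right) + \left(64 + \left(\left(-4\right) \left(- \frac{1}{7}\right)\right)^{2} + 15 \left(\left(-4\right) \left(- \frac{1}{7}\right)\right)\right)\right) - 86\right)^{2} = \left(\left(\left(-10 + 20\right) + \left(64 + \left(\frac{4}{7}\right)^{2} + 15 \cdot \frac{4}{7}\right)\right) - 86\right)^{2} = \left(\left(10 + \left(64 + \frac{16}{49} + \frac{60}{7}\right)\right) - 86\right)^{2} = \left(\left(10 + \frac{3572}{49}\right) - 86\right)^{2} = \left(\frac{4062}{49} - 86\right)^{2} = \left(- \frac{152}{49}\right)^{2} = \frac{23104}{2401}$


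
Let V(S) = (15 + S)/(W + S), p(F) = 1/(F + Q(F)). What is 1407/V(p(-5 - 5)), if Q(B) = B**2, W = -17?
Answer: -307329/193 ≈ -1592.4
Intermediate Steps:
p(F) = 1/(F + F**2)
V(S) = (15 + S)/(-17 + S)
1407/V(p(-5 - 5)) = 1407/(((15 + 1/((-5 - 5)*(1 + (-5 - 5))))/(-17 + 1/((-5 - 5)*(1 + (-5 - 5)))))) = 1407/(((15 + 1/((-10)*(1 - 10)))/(-17 + 1/((-10)*(1 - 10))))) = 1407/(((15 - 1/10/(-9))/(-17 - 1/10/(-9)))) = 1407/(((15 - 1/10*(-1/9))/(-17 - 1/10*(-1/9)))) = 1407/(((15 + 1/90)/(-17 + 1/90))) = 1407/(((1351/90)/(-1529/90))) = 1407/((-90/1529*1351/90)) = 1407/(-1351/1529) = 1407*(-1529/1351) = -307329/193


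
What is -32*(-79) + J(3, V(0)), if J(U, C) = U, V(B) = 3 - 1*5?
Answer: 2531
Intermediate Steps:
V(B) = -2 (V(B) = 3 - 5 = -2)
-32*(-79) + J(3, V(0)) = -32*(-79) + 3 = 2528 + 3 = 2531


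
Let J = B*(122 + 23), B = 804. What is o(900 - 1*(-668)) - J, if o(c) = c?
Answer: -115012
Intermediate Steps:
J = 116580 (J = 804*(122 + 23) = 804*145 = 116580)
o(900 - 1*(-668)) - J = (900 - 1*(-668)) - 1*116580 = (900 + 668) - 116580 = 1568 - 116580 = -115012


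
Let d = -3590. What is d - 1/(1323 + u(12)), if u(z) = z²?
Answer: -5266531/1467 ≈ -3590.0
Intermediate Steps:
d - 1/(1323 + u(12)) = -3590 - 1/(1323 + 12²) = -3590 - 1/(1323 + 144) = -3590 - 1/1467 = -5266531/1467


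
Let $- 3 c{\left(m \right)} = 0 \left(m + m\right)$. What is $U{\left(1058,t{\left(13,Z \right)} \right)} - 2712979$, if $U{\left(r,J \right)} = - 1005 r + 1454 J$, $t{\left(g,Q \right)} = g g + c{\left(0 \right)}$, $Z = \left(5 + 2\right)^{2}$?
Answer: $-3530543$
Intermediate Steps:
$Z = 49$ ($Z = 7^{2} = 49$)
$c{\left(m \right)} = 0$ ($c{\left(m \right)} = - \frac{0 \left(m + m\right)}{3} = - \frac{0 \cdot 2 m}{3} = \left(- \frac{1}{3}\right) 0 = 0$)
$t{\left(g,Q \right)} = g^{2}$ ($t{\left(g,Q \right)} = g g + 0 = g^{2} + 0 = g^{2}$)
$U{\left(1058,t{\left(13,Z \right)} \right)} - 2712979 = \left(\left(-1005\right) 1058 + 1454 \cdot 13^{2}\right) - 2712979 = \left(-1063290 + 1454 \cdot 169\right) - 2712979 = \left(-1063290 + 245726\right) - 2712979 = -817564 - 2712979 = -3530543$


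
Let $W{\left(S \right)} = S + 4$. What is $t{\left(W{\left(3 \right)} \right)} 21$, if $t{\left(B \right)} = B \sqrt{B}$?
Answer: $147 \sqrt{7} \approx 388.93$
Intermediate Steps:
$W{\left(S \right)} = 4 + S$
$t{\left(B \right)} = B^{\frac{3}{2}}$
$t{\left(W{\left(3 \right)} \right)} 21 = \left(4 + 3\right)^{\frac{3}{2}} \cdot 21 = 7^{\frac{3}{2}} \cdot 21 = 7 \sqrt{7} \cdot 21 = 147 \sqrt{7}$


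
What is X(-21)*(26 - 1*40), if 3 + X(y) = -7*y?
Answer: -2016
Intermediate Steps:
X(y) = -3 - 7*y
X(-21)*(26 - 1*40) = (-3 - 7*(-21))*(26 - 1*40) = (-3 + 147)*(26 - 40) = 144*(-14) = -2016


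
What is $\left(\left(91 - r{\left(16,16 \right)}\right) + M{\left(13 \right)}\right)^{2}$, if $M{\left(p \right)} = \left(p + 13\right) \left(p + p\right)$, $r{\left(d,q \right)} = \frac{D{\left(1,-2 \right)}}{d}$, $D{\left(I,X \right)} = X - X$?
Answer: $588289$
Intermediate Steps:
$D{\left(I,X \right)} = 0$
$r{\left(d,q \right)} = 0$ ($r{\left(d,q \right)} = \frac{0}{d} = 0$)
$M{\left(p \right)} = 2 p \left(13 + p\right)$ ($M{\left(p \right)} = \left(13 + p\right) 2 p = 2 p \left(13 + p\right)$)
$\left(\left(91 - r{\left(16,16 \right)}\right) + M{\left(13 \right)}\right)^{2} = \left(\left(91 - 0\right) + 2 \cdot 13 \left(13 + 13\right)\right)^{2} = \left(\left(91 + 0\right) + 2 \cdot 13 \cdot 26\right)^{2} = \left(91 + 676\right)^{2} = 767^{2} = 588289$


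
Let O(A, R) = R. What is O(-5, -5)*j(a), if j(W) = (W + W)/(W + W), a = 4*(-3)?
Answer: -5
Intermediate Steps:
a = -12
j(W) = 1 (j(W) = (2*W)/((2*W)) = (2*W)*(1/(2*W)) = 1)
O(-5, -5)*j(a) = -5*1 = -5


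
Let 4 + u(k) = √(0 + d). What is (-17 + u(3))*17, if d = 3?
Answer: -357 + 17*√3 ≈ -327.56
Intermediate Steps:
u(k) = -4 + √3 (u(k) = -4 + √(0 + 3) = -4 + √3)
(-17 + u(3))*17 = (-17 + (-4 + √3))*17 = (-21 + √3)*17 = -357 + 17*√3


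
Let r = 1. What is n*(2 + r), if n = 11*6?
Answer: 198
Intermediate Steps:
n = 66
n*(2 + r) = 66*(2 + 1) = 66*3 = 198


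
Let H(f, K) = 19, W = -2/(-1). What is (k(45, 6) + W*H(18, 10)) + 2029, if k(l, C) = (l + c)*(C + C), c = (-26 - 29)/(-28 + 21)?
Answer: 18909/7 ≈ 2701.3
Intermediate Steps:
W = 2 (W = -2*(-1) = 2)
c = 55/7 (c = -55/(-7) = -55*(-1/7) = 55/7 ≈ 7.8571)
k(l, C) = 2*C*(55/7 + l) (k(l, C) = (l + 55/7)*(C + C) = (55/7 + l)*(2*C) = 2*C*(55/7 + l))
(k(45, 6) + W*H(18, 10)) + 2029 = ((2/7)*6*(55 + 7*45) + 2*19) + 2029 = ((2/7)*6*(55 + 315) + 38) + 2029 = ((2/7)*6*370 + 38) + 2029 = (4440/7 + 38) + 2029 = 4706/7 + 2029 = 18909/7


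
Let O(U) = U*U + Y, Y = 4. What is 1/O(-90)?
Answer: 1/8104 ≈ 0.00012340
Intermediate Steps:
O(U) = 4 + U² (O(U) = U*U + 4 = U² + 4 = 4 + U²)
1/O(-90) = 1/(4 + (-90)²) = 1/(4 + 8100) = 1/8104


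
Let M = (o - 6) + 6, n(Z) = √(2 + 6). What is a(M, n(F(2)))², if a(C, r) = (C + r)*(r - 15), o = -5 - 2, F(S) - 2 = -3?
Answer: 16641 - 9944*√2 ≈ 2578.1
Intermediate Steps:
F(S) = -1 (F(S) = 2 - 3 = -1)
n(Z) = 2*√2 (n(Z) = √8 = 2*√2)
o = -7
M = -7 (M = (-7 - 6) + 6 = -13 + 6 = -7)
a(C, r) = (-15 + r)*(C + r) (a(C, r) = (C + r)*(-15 + r) = (-15 + r)*(C + r))
a(M, n(F(2)))² = ((2*√2)² - 15*(-7) - 30*√2 - 14*√2)² = (8 + 105 - 30*√2 - 14*√2)² = (113 - 44*√2)²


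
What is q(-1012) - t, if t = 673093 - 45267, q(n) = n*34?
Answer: -662234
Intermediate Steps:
q(n) = 34*n
t = 627826
q(-1012) - t = 34*(-1012) - 1*627826 = -34408 - 627826 = -662234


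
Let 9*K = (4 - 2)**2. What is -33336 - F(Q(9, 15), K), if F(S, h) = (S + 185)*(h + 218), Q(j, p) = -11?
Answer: -214036/3 ≈ -71345.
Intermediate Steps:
K = 4/9 (K = (4 - 2)**2/9 = (1/9)*2**2 = (1/9)*4 = 4/9 ≈ 0.44444)
F(S, h) = (185 + S)*(218 + h)
-33336 - F(Q(9, 15), K) = -33336 - (40330 + 185*(4/9) + 218*(-11) - 11*4/9) = -33336 - (40330 + 740/9 - 2398 - 44/9) = -33336 - 1*114028/3 = -33336 - 114028/3 = -214036/3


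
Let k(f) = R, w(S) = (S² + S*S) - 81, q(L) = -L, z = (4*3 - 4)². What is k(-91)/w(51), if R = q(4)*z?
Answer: -256/5121 ≈ -0.049990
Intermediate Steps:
z = 64 (z = (12 - 4)² = 8² = 64)
R = -256 (R = -1*4*64 = -4*64 = -256)
w(S) = -81 + 2*S² (w(S) = (S² + S²) - 81 = 2*S² - 81 = -81 + 2*S²)
k(f) = -256
k(-91)/w(51) = -256/(-81 + 2*51²) = -256/(-81 + 2*2601) = -256/(-81 + 5202) = -256/5121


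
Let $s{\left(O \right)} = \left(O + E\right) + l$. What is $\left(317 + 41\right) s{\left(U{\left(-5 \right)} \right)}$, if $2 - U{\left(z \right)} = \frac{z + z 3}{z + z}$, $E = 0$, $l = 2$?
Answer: $716$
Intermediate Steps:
$U{\left(z \right)} = 0$ ($U{\left(z \right)} = 2 - \frac{z + z 3}{z + z} = 2 - \frac{z + 3 z}{2 z} = 2 - 4 z \frac{1}{2 z} = 2 - 2 = 0$)
$s{\left(O \right)} = 2 + O$ ($s{\left(O \right)} = \left(O + 0\right) + 2 = O + 2 = 2 + O$)
$\left(317 + 41\right) s{\left(U{\left(-5 \right)} \right)} = \left(317 + 41\right) \left(2 + 0\right) = 358 \cdot 2 = 716$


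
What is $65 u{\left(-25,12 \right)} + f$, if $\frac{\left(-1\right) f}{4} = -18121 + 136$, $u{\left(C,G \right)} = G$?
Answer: $72720$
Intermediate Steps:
$f = 71940$ ($f = - 4 \left(-18121 + 136\right) = \left(-4\right) \left(-17985\right) = 71940$)
$65 u{\left(-25,12 \right)} + f = 65 \cdot 12 + 71940 = 780 + 71940 = 72720$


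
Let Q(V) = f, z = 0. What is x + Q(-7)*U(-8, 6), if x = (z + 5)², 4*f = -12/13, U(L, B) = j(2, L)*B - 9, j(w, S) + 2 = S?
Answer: 532/13 ≈ 40.923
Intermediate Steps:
j(w, S) = -2 + S
U(L, B) = -9 + B*(-2 + L) (U(L, B) = (-2 + L)*B - 9 = B*(-2 + L) - 9 = -9 + B*(-2 + L))
f = -3/13 (f = (-12/13)/4 = (-12*1/13)/4 = (¼)*(-12/13) = -3/13 ≈ -0.23077)
Q(V) = -3/13
x = 25 (x = (0 + 5)² = 5² = 25)
x + Q(-7)*U(-8, 6) = 25 - 3*(-9 + 6*(-2 - 8))/13 = 25 - 3*(-9 + 6*(-10))/13 = 25 - 3*(-9 - 60)/13 = 25 - 3/13*(-69) = 25 + 207/13 = 532/13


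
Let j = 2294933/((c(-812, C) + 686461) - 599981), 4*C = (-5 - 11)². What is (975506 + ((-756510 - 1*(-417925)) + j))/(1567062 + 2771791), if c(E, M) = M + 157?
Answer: 55223982554/376182893953 ≈ 0.14680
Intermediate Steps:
C = 64 (C = (-5 - 11)²/4 = (¼)*(-16)² = (¼)*256 = 64)
c(E, M) = 157 + M
j = 2294933/86701 (j = 2294933/(((157 + 64) + 686461) - 599981) = 2294933/((221 + 686461) - 599981) = 2294933/(686682 - 599981) = 2294933/86701 ≈ 26.470)
(975506 + ((-756510 - 1*(-417925)) + j))/(1567062 + 2771791) = (975506 + ((-756510 - 1*(-417925)) + 2294933/86701))/(1567062 + 2771791) = (975506 + ((-756510 + 417925) + 2294933/86701))/4338853 = (975506 + (-338585 + 2294933/86701))*(1/4338853) = (975506 - 29353363152/86701)*(1/4338853) = (55223982554/86701)*(1/4338853) = 55223982554/376182893953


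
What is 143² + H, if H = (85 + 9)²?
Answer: 29285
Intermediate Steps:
H = 8836 (H = 94² = 8836)
143² + H = 143² + 8836 = 20449 + 8836 = 29285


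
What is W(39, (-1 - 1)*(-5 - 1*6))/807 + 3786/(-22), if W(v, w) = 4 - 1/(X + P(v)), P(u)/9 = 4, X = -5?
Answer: -15785276/91729 ≈ -172.09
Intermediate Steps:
P(u) = 36 (P(u) = 9*4 = 36)
W(v, w) = 123/31 (W(v, w) = 4 - 1/(-5 + 36) = 4 - 1/31 = 123/31)
W(39, (-1 - 1)*(-5 - 1*6))/807 + 3786/(-22) = (123/31)/807 + 3786/(-22) = (123/31)*(1/807) + 3786*(-1/22) = 41/8339 - 1893/11 = -15785276/91729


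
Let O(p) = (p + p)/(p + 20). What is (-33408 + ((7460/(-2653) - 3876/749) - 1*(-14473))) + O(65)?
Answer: -91407817707/4825807 ≈ -18941.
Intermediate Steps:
O(p) = 2*p/(20 + p) (O(p) = (2*p)/(20 + p) = 2*p/(20 + p))
(-33408 + ((7460/(-2653) - 3876/749) - 1*(-14473))) + O(65) = (-33408 + ((7460/(-2653) - 3876/749) - 1*(-14473))) + 2*65/(20 + 65) = (-33408 + ((7460*(-1/2653) - 3876*1/749) + 14473)) + 2*65/85 = (-33408 + ((-7460/2653 - 3876/749) + 14473)) + 2*65*(1/85) = (-33408 + (-2267224/283871 + 14473)) + 26/17 = (-33408 + 4106197759/283871) + 26/17 = -5377364609/283871 + 26/17 = -91407817707/4825807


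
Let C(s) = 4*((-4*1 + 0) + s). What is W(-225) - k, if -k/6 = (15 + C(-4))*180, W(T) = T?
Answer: -18585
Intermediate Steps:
C(s) = -16 + 4*s (C(s) = 4*((-4 + 0) + s) = 4*(-4 + s) = -16 + 4*s)
k = 18360 (k = -6*(15 + (-16 + 4*(-4)))*180 = -6*(15 + (-16 - 16))*180 = -6*(15 - 32)*180 = -(-102)*180 = -6*(-3060) = 18360)
W(-225) - k = -225 - 1*18360 = -225 - 18360 = -18585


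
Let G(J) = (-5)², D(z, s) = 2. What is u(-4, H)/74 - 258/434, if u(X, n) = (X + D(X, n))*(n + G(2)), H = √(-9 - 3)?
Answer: -10198/8029 - 2*I*√3/37 ≈ -1.2701 - 0.093624*I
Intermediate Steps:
H = 2*I*√3 (H = √(-12) = 2*I*√3 ≈ 3.4641*I)
G(J) = 25
u(X, n) = (2 + X)*(25 + n) (u(X, n) = (X + 2)*(n + 25) = (2 + X)*(25 + n))
u(-4, H)/74 - 258/434 = (50 + 2*(2*I*√3) + 25*(-4) - 8*I*√3)/74 - 258/434 = (50 + 4*I*√3 - 100 - 8*I*√3)*(1/74) - 258*1/434 = (-50 - 4*I*√3)*(1/74) - 129/217 = (-25/37 - 2*I*√3/37) - 129/217 = -10198/8029 - 2*I*√3/37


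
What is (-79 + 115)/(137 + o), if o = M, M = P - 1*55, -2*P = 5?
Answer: 24/53 ≈ 0.45283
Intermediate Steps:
P = -5/2 (P = -½*5 = -5/2 ≈ -2.5000)
M = -115/2 (M = -5/2 - 1*55 = -5/2 - 55 = -115/2 ≈ -57.500)
o = -115/2 ≈ -57.500
(-79 + 115)/(137 + o) = (-79 + 115)/(137 - 115/2) = 36/(159/2) = 36*(2/159) = 24/53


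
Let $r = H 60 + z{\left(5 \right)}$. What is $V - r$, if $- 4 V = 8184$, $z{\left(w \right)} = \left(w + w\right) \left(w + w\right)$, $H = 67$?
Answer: $-6166$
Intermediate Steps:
$z{\left(w \right)} = 4 w^{2}$ ($z{\left(w \right)} = 2 w 2 w = 4 w^{2}$)
$V = -2046$ ($V = \left(- \frac{1}{4}\right) 8184 = -2046$)
$r = 4120$ ($r = 67 \cdot 60 + 4 \cdot 5^{2} = 4020 + 4 \cdot 25 = 4020 + 100 = 4120$)
$V - r = -2046 - 4120 = -6166$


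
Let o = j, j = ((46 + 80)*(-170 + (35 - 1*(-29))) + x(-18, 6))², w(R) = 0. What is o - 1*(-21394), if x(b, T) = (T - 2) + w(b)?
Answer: 178297298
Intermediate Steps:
x(b, T) = -2 + T (x(b, T) = (T - 2) + 0 = (-2 + T) + 0 = -2 + T)
j = 178275904 (j = ((46 + 80)*(-170 + (35 - 1*(-29))) + (-2 + 6))² = (126*(-170 + (35 + 29)) + 4)² = (126*(-170 + 64) + 4)² = (126*(-106) + 4)² = (-13356 + 4)² = (-13352)² = 178275904)
o = 178275904
o - 1*(-21394) = 178275904 - 1*(-21394) = 178275904 + 21394 = 178297298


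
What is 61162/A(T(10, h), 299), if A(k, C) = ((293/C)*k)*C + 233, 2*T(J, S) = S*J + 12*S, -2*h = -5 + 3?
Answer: 30581/1728 ≈ 17.697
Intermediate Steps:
h = 1 (h = -(-5 + 3)/2 = -½*(-2) = 1)
T(J, S) = 6*S + J*S/2 (T(J, S) = (S*J + 12*S)/2 = (J*S + 12*S)/2 = (12*S + J*S)/2 = 6*S + J*S/2)
A(k, C) = 233 + 293*k (A(k, C) = (293*k/C)*C + 233 = 293*k + 233 = 233 + 293*k)
61162/A(T(10, h), 299) = 61162/(233 + 293*((½)*1*(12 + 10))) = 61162/(233 + 293*((½)*1*22)) = 61162/(233 + 293*11) = 61162/(233 + 3223) = 61162/3456 = 61162*(1/3456) = 30581/1728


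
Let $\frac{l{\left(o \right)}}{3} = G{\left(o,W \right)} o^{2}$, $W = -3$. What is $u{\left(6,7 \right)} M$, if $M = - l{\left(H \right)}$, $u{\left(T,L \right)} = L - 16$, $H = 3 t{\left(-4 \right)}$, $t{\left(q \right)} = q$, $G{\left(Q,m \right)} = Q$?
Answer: $-46656$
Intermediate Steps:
$H = -12$ ($H = 3 \left(-4\right) = -12$)
$u{\left(T,L \right)} = -16 + L$ ($u{\left(T,L \right)} = L - 16 = -16 + L$)
$l{\left(o \right)} = 3 o^{3}$ ($l{\left(o \right)} = 3 o o^{2} = 3 o^{3}$)
$M = 5184$ ($M = - 3 \left(-12\right)^{3} = - 3 \left(-1728\right) = \left(-1\right) \left(-5184\right) = 5184$)
$u{\left(6,7 \right)} M = \left(-16 + 7\right) 5184 = \left(-9\right) 5184 = -46656$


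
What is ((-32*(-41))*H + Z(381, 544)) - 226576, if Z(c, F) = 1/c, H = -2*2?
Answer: -88324943/381 ≈ -2.3182e+5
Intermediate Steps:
H = -4
((-32*(-41))*H + Z(381, 544)) - 226576 = (-32*(-41)*(-4) + 1/381) - 226576 = (1312*(-4) + 1/381) - 226576 = (-5248 + 1/381) - 226576 = -1999487/381 - 226576 = -88324943/381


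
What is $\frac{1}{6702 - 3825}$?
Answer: $\frac{1}{2877} \approx 0.00034758$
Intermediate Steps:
$\frac{1}{6702 - 3825} = \frac{1}{2877}$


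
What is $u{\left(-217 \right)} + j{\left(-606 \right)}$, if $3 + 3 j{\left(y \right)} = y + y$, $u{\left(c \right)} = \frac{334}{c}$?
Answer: $- \frac{88219}{217} \approx -406.54$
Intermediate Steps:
$j{\left(y \right)} = -1 + \frac{2 y}{3}$ ($j{\left(y \right)} = -1 + \frac{y + y}{3} = -1 + \frac{2 y}{3}$)
$u{\left(-217 \right)} + j{\left(-606 \right)} = \frac{334}{-217} + \left(-1 + \frac{2}{3} \left(-606\right)\right) = 334 \left(- \frac{1}{217}\right) - 405 = - \frac{334}{217} - 405 = - \frac{88219}{217}$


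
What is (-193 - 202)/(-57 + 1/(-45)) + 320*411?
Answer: 337498095/2566 ≈ 1.3153e+5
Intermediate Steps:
(-193 - 202)/(-57 + 1/(-45)) + 320*411 = -395/(-57 - 1/45) + 131520 = -395/(-2566/45) + 131520 = -395*(-45/2566) + 131520 = 17775/2566 + 131520 = 337498095/2566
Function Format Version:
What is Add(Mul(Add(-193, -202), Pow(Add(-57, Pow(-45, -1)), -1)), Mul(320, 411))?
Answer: Rational(337498095, 2566) ≈ 1.3153e+5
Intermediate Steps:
Add(Mul(Add(-193, -202), Pow(Add(-57, Pow(-45, -1)), -1)), Mul(320, 411)) = Add(Mul(-395, Pow(Add(-57, Rational(-1, 45)), -1)), 131520) = Add(Mul(-395, Pow(Rational(-2566, 45), -1)), 131520) = Add(Mul(-395, Rational(-45, 2566)), 131520) = Add(Rational(17775, 2566), 131520) = Rational(337498095, 2566)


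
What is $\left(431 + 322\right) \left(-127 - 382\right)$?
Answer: $-383277$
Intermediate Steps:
$\left(431 + 322\right) \left(-127 - 382\right) = 753 \left(-509\right) = -383277$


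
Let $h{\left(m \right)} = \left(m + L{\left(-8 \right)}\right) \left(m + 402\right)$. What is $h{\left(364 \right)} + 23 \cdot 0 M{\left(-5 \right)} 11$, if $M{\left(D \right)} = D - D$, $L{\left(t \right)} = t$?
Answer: $272696$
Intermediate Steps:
$M{\left(D \right)} = 0$
$h{\left(m \right)} = \left(-8 + m\right) \left(402 + m\right)$ ($h{\left(m \right)} = \left(m - 8\right) \left(m + 402\right) = \left(-8 + m\right) \left(402 + m\right)$)
$h{\left(364 \right)} + 23 \cdot 0 M{\left(-5 \right)} 11 = \left(-3216 + 364^{2} + 394 \cdot 364\right) + 23 \cdot 0 \cdot 0 \cdot 11 = \left(-3216 + 132496 + 143416\right) + 0 \cdot 0 \cdot 11 = 272696 + 0 \cdot 11 = 272696 + 0 = 272696$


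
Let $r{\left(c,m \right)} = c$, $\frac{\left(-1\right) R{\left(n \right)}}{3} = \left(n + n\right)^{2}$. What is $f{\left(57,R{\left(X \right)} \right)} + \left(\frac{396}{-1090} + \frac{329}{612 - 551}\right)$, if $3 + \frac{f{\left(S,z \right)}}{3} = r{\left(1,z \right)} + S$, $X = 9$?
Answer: $\frac{5652652}{33245} \approx 170.03$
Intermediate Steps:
$R{\left(n \right)} = - 12 n^{2}$ ($R{\left(n \right)} = - 3 \left(n + n\right)^{2} = - 3 \left(2 n\right)^{2} = - 3 \cdot 4 n^{2} = - 12 n^{2}$)
$f{\left(S,z \right)} = -6 + 3 S$ ($f{\left(S,z \right)} = -9 + 3 \left(1 + S\right) = -9 + \left(3 + 3 S\right) = -6 + 3 S$)
$f{\left(57,R{\left(X \right)} \right)} + \left(\frac{396}{-1090} + \frac{329}{612 - 551}\right) = \left(-6 + 3 \cdot 57\right) + \left(\frac{396}{-1090} + \frac{329}{612 - 551}\right) = \left(-6 + 171\right) + \left(396 \left(- \frac{1}{1090}\right) + \frac{329}{612 - 551}\right) = 165 - \left(\frac{198}{545} - \frac{329}{61}\right) = 165 + \left(- \frac{198}{545} + 329 \cdot \frac{1}{61}\right) = 165 + \left(- \frac{198}{545} + \frac{329}{61}\right) = 165 + \frac{167227}{33245} = \frac{5652652}{33245}$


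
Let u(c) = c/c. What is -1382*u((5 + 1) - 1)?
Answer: -1382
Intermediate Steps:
u(c) = 1
-1382*u((5 + 1) - 1) = -1382*1 = -1382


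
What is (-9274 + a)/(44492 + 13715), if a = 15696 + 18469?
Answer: 24891/58207 ≈ 0.42763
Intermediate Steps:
a = 34165
(-9274 + a)/(44492 + 13715) = (-9274 + 34165)/(44492 + 13715) = 24891/58207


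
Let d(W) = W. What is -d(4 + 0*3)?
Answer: -4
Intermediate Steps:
-d(4 + 0*3) = -(4 + 0*3) = -(4 + 0) = -1*4 = -4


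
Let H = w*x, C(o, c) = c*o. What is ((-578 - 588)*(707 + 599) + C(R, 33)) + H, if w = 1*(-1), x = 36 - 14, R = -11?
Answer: -1523181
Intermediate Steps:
x = 22
w = -1
H = -22 (H = -1*22 = -22)
((-578 - 588)*(707 + 599) + C(R, 33)) + H = ((-578 - 588)*(707 + 599) + 33*(-11)) - 22 = (-1166*1306 - 363) - 22 = (-1522796 - 363) - 22 = -1523159 - 22 = -1523181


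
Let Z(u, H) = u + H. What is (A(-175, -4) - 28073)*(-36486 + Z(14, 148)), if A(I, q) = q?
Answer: 1019868948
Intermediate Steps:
Z(u, H) = H + u
(A(-175, -4) - 28073)*(-36486 + Z(14, 148)) = (-4 - 28073)*(-36486 + (148 + 14)) = -28077*(-36486 + 162) = -28077*(-36324) = 1019868948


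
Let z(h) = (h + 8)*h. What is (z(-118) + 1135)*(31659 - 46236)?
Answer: -205754355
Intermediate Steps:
z(h) = h*(8 + h) (z(h) = (8 + h)*h = h*(8 + h))
(z(-118) + 1135)*(31659 - 46236) = (-118*(8 - 118) + 1135)*(31659 - 46236) = (-118*(-110) + 1135)*(-14577) = (12980 + 1135)*(-14577) = 14115*(-14577) = -205754355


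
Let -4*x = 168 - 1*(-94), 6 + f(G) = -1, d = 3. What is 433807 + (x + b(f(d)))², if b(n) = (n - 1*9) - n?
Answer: 1757429/4 ≈ 4.3936e+5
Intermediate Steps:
f(G) = -7 (f(G) = -6 - 1 = -7)
b(n) = -9 (b(n) = (n - 9) - n = (-9 + n) - n = -9)
x = -131/2 (x = -(168 - 1*(-94))/4 = -(168 + 94)/4 = -¼*262 = -131/2 ≈ -65.500)
433807 + (x + b(f(d)))² = 433807 + (-131/2 - 9)² = 433807 + (-149/2)² = 433807 + 22201/4 = 1757429/4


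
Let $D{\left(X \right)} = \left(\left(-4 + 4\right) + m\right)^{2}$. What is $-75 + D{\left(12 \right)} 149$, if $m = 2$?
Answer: $521$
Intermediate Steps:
$D{\left(X \right)} = 4$ ($D{\left(X \right)} = \left(\left(-4 + 4\right) + 2\right)^{2} = \left(0 + 2\right)^{2} = 2^{2} = 4$)
$-75 + D{\left(12 \right)} 149 = -75 + 4 \cdot 149 = -75 + 596 = 521$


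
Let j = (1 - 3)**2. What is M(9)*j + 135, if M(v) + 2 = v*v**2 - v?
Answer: 3007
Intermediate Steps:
M(v) = -2 + v**3 - v (M(v) = -2 + (v*v**2 - v) = -2 + (v**3 - v) = -2 + v**3 - v)
j = 4 (j = (-2)**2 = 4)
M(9)*j + 135 = (-2 + 9**3 - 1*9)*4 + 135 = (-2 + 729 - 9)*4 + 135 = 718*4 + 135 = 2872 + 135 = 3007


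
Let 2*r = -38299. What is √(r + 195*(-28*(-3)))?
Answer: I*√11078/2 ≈ 52.626*I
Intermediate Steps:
r = -38299/2 (r = (½)*(-38299) = -38299/2 ≈ -19150.)
√(r + 195*(-28*(-3))) = √(-38299/2 + 195*(-28*(-3))) = √(-38299/2 + 195*84) = √(-38299/2 + 16380) = √(-5539/2) = I*√11078/2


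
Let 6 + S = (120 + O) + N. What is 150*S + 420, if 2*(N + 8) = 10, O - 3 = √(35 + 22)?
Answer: 17520 + 150*√57 ≈ 18652.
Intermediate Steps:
O = 3 + √57 (O = 3 + √(35 + 22) = 3 + √57 ≈ 10.550)
N = -3 (N = -8 + (½)*10 = -8 + 5 = -3)
S = 114 + √57 (S = -6 + ((120 + (3 + √57)) - 3) = -6 + ((123 + √57) - 3) = -6 + (120 + √57) = 114 + √57 ≈ 121.55)
150*S + 420 = 150*(114 + √57) + 420 = (17100 + 150*√57) + 420 = 17520 + 150*√57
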